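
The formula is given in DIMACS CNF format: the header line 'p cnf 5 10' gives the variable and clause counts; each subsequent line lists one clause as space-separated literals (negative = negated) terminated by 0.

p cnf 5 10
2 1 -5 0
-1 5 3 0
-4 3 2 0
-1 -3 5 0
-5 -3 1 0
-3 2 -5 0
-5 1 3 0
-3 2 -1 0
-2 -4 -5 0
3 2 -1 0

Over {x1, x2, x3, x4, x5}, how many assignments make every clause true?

9

There are 2^5 = 32 truth assignments over (x1, x2, x3, x4, x5).
Split on x2. With x2 = True, the clauses containing x2 are satisfied and ¬x2 drops from the rest; 6 of the 2^4 = 16 assignments to the other variables satisfy what remains.
With x2 = False, by the same count on the reduced clause set, 3 assignments work.
(One model: x1=F, x2=F, x3=F, x4=F, x5=F.)
Total: 6 + 3 = 9.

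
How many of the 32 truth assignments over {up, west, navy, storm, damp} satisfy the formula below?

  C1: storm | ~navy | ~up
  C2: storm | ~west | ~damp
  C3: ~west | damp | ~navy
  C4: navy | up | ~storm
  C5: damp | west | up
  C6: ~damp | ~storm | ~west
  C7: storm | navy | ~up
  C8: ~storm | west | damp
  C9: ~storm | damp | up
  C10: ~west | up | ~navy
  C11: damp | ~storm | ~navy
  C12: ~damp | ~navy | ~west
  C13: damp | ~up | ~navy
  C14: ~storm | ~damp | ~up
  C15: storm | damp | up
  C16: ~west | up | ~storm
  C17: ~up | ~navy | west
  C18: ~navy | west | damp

4

There are 2^5 = 32 truth assignments over (up, west, navy, storm, damp).
Split on up. With up = 1, the clauses containing up are satisfied and ~up drops from the rest; 1 of the 2^4 = 16 assignments to the other variables satisfy what remains.
With up = 0, by the same count on the reduced clause set, 3 assignments work.
Total: 1 + 3 = 4.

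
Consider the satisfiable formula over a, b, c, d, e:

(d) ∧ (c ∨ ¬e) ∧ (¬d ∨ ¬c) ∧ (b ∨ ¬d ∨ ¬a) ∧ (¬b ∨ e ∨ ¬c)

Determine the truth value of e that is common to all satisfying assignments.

False

Suppose e = True.
The clause (d) is unit, so d = True.
The clause (c) is unit, so c = True.
Now (¬c) is unsatisfied and unit — conflict.
So every satisfying assignment has e = False.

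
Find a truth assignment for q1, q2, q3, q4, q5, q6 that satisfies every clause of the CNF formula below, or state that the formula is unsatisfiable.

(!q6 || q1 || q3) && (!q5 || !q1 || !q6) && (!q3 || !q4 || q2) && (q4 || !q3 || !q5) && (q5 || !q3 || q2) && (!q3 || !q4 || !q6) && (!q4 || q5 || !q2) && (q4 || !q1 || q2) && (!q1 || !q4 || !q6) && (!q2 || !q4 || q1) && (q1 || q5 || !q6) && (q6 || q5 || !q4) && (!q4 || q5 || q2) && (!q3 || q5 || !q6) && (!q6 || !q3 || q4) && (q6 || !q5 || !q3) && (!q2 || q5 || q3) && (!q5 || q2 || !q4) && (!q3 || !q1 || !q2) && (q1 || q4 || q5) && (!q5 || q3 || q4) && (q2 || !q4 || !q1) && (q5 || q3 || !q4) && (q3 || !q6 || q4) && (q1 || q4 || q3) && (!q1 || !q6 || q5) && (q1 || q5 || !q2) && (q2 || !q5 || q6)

q1=true, q2=true, q3=false, q4=true, q5=true, q6=false

Case q6 = false:
Case q5 = true:
From the singleton clause (!q3), q3 = false.
From the singleton clause (q4), q4 = true.
From the singleton clause (q2), q2 = true.
From the singleton clause (q1), q1 = true.
This assignment satisfies each clause.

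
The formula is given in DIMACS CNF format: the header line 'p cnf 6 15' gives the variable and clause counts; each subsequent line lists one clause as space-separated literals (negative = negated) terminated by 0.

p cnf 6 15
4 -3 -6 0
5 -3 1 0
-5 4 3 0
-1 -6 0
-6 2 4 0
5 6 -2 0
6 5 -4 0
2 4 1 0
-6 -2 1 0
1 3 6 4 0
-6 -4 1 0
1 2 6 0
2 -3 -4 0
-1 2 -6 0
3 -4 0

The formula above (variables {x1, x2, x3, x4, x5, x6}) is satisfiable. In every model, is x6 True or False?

Suppose x6 = True.
Unit clause (¬x1) forces x1 = False.
Unit clause (¬x2) forces x2 = False.
Unit clause (x4) forces x4 = True.
Now (¬x4) is unsatisfied and unit — conflict.
So every satisfying assignment has x6 = False.

False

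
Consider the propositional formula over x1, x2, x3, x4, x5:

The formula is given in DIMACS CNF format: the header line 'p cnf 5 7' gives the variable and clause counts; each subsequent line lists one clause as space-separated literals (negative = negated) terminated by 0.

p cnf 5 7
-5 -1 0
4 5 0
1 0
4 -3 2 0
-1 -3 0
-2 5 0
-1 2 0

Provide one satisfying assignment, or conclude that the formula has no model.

(x1) alone gives x1 = True.
(¬x5) alone gives x5 = False.
(x4) alone gives x4 = True.
(¬x3) alone gives x3 = False.
(¬x2) alone gives x2 = False.
Now (x2) is unsatisfied and unit — conflict.

UNSATISFIABLE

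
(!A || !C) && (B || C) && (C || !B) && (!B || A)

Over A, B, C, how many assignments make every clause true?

There are 2^3 = 8 truth assignments over (A, B, C).
Check each against the 4 clauses (columns in the order A, B, C):
  F F F  ✗ fails (B || C)
  F F T  ✓ satisfies all
  F T F  ✗ fails (C || !B)
  F T T  ✗ fails (!B || A)
  T F F  ✗ fails (B || C)
  T F T  ✗ fails (!A || !C)
  T T F  ✗ fails (C || !B)
  T T T  ✗ fails (!A || !C)
1 of the 8 rows is a model.

1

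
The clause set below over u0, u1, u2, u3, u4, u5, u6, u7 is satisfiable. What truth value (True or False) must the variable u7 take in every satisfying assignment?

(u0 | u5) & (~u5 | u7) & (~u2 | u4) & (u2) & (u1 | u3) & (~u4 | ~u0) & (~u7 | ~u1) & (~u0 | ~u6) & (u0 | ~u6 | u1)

Suppose u7 = 0.
Unit clause (~u5) forces u5 = 0.
Unit clause (u0) forces u0 = 1.
Unit clause (u2) forces u2 = 1.
Unit clause (u4) forces u4 = 1.
But (~u4) is also a unit clause — contradiction.
So every satisfying assignment has u7 = True.

True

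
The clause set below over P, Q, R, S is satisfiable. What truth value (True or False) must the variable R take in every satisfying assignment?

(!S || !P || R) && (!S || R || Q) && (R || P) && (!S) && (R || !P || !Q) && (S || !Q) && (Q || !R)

Suppose R = true.
The clause (!S) is unit, so S = false.
The clause (!Q) is unit, so Q = false.
But (Q) is also a unit clause — contradiction.
So every satisfying assignment has R = False.

False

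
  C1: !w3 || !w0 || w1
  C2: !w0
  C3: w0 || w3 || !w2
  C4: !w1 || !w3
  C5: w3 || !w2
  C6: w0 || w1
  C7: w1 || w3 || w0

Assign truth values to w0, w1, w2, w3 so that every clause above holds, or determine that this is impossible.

w0 ↦ false, w1 ↦ true, w2 ↦ false, w3 ↦ false

Unit clause (!w0) forces w0 = false.
Unit clause (w1) forces w1 = true.
Unit clause (!w3) forces w3 = false.
Unit clause (!w2) forces w2 = false.
Every clause now holds.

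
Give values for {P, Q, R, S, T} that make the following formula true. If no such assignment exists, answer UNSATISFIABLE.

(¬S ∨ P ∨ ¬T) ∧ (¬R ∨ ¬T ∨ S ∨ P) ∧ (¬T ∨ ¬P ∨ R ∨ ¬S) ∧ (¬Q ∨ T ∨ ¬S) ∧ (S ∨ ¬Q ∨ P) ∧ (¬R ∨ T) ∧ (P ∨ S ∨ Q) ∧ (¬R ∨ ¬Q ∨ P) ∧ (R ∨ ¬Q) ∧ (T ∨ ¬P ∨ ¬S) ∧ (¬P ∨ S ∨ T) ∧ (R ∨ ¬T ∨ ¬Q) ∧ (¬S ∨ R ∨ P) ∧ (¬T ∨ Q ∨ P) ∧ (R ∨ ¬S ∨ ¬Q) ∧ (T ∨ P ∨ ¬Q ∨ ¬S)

P ↦ True,  Q ↦ True,  R ↦ True,  S ↦ False,  T ↦ True

Branch on R: set R = True.
The clause (T) is unit, so T = True.
Branch on S: set S = False.
The clause (P) is unit, so P = True.
All clauses hold; Q can take either value.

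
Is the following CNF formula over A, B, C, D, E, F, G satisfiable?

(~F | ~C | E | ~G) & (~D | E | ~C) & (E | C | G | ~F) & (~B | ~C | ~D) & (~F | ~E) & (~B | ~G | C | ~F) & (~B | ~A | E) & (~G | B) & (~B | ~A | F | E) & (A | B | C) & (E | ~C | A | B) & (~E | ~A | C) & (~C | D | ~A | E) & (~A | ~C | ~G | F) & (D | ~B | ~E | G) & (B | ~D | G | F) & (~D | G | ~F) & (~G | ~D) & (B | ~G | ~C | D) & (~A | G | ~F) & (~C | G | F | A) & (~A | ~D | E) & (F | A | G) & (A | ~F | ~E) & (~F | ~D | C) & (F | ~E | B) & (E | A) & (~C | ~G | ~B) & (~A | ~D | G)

Branch on F: set F = 0.
Branch on G: set G = 1.
From the singleton clause (B), B = 1.
From the singleton clause (~D), D = 0.
From the singleton clause (~C), C = 0.
Branch on A: set A = 0.
From the singleton clause (E), E = 1.
All clauses are satisfied.
A satisfying assignment: A ↦ 0, B ↦ 1, C ↦ 0, D ↦ 0, E ↦ 1, F ↦ 0, G ↦ 1.

Satisfiable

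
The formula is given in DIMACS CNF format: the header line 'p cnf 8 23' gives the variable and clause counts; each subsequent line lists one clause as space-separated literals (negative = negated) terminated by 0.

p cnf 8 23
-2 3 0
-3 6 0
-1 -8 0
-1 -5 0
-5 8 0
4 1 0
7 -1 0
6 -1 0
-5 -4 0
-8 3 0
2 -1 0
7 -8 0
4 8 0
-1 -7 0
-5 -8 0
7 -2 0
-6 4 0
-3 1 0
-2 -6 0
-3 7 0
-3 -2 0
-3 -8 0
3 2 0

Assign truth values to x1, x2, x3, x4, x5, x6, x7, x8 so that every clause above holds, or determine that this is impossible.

UNSATISFIABLE

Suppose x2 = False.
(¬x1) alone gives x1 = False.
(x4) alone gives x4 = True.
(¬x5) alone gives x5 = False.
(¬x3) alone gives x3 = False.
But (x3) is also a unit clause — contradiction.
That branch fails; take x2 = True instead.
(x3) alone gives x3 = True.
But (¬x3) is also a unit clause — contradiction.
Either choice for x2 ends in contradiction.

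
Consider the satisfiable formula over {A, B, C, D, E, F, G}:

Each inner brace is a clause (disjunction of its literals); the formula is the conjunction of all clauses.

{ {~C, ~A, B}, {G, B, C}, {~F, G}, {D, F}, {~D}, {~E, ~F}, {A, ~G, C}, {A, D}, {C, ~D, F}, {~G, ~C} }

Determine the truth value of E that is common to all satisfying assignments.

False

Suppose E = 1.
Unit clause (~D) forces D = 0.
Unit clause (F) forces F = 1.
That conflicts with the unit clause (~F).
So every satisfying assignment has E = False.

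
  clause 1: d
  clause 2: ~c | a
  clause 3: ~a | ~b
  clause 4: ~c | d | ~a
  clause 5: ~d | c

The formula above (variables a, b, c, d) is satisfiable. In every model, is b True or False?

Suppose b = 1.
(d) alone gives d = 1.
(~a) alone gives a = 0.
(~c) alone gives c = 0.
That conflicts with the unit clause (c).
So every satisfying assignment has b = False.

False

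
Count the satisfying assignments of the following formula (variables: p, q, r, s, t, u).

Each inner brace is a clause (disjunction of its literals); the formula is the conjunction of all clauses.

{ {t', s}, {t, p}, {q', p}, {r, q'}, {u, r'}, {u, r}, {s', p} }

There are 2^6 = 64 truth assignments over (p, q, r, s, t, u).
Split on s. With s = 1, the clauses containing s are satisfied and s' drops from the rest; 6 of the 2^5 = 32 assignments to the other variables satisfy what remains.
With s = 0, by the same count on the reduced clause set, 3 assignments work.
(One model: p=T, q=F, r=F, s=F, t=F, u=T.)
Total: 6 + 3 = 9.

9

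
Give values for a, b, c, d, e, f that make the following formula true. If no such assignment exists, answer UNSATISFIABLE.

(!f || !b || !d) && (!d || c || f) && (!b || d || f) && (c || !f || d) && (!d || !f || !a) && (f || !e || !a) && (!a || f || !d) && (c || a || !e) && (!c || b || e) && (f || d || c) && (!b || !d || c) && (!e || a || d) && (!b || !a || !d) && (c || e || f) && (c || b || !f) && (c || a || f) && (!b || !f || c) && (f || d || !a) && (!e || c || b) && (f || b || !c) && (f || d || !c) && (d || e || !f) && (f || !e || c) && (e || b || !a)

a: true,  b: false,  c: true,  d: false,  e: true,  f: true

Case f = true:
Case b = false:
From the singleton clause (c), c = true.
From the singleton clause (e), e = true.
Case d = false:
From the singleton clause (a), a = true.
Every clause now holds.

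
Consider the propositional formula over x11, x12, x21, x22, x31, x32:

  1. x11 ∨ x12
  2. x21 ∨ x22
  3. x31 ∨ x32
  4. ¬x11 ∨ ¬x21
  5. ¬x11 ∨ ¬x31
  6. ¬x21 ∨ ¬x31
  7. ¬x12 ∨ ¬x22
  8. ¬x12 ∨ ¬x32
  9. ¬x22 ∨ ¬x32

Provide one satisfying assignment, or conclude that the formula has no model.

Branch on x11: set x11 = True.
From the singleton clause (¬x21), x21 = False.
From the singleton clause (x22), x22 = True.
From the singleton clause (¬x31), x31 = False.
From the singleton clause (x32), x32 = True.
That conflicts with the unit clause (¬x32).
So x11 must be the other value — set x11 = False.
From the singleton clause (x12), x12 = True.
From the singleton clause (¬x22), x22 = False.
From the singleton clause (x21), x21 = True.
From the singleton clause (¬x31), x31 = False.
From the singleton clause (x32), x32 = True.
That conflicts with the unit clause (¬x32).
Both values of x11 lead to a conflict.

UNSATISFIABLE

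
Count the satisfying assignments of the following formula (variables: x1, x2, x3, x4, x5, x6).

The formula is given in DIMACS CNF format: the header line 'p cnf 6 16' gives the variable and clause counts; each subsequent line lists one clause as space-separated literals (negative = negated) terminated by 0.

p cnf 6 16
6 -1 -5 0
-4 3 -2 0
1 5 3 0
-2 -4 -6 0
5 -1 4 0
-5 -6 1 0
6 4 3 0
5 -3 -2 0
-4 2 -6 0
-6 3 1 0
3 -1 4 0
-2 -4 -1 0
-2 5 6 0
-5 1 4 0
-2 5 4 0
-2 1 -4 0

9

There are 2^6 = 64 truth assignments over (x1, x2, x3, x4, x5, x6).
Split on x4. With x4 = True, the clauses containing x4 are satisfied and ¬x4 drops from the rest; 5 of the 2^5 = 32 assignments to the other variables satisfy what remains.
With x4 = False, by the same count on the reduced clause set, 4 assignments work.
(One model: x1=F, x2=F, x3=F, x4=T, x5=T, x6=F.)
Total: 5 + 4 = 9.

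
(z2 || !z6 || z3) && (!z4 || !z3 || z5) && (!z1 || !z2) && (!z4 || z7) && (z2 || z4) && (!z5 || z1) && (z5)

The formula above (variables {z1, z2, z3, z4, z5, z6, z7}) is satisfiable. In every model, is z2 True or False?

False

Suppose z2 = true.
Unit clause (!z1) forces z1 = false.
Unit clause (!z5) forces z5 = false.
That conflicts with the unit clause (z5).
So every satisfying assignment has z2 = False.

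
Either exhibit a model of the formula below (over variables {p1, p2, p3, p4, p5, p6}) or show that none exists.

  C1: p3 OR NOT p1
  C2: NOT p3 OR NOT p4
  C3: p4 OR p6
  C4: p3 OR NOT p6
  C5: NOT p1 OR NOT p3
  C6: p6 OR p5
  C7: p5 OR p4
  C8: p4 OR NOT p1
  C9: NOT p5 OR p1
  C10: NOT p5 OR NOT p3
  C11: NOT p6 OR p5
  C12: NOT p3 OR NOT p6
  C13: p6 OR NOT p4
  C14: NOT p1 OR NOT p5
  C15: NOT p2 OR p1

UNSATISFIABLE

Case p3 = true:
(NOT p4) alone gives p4 = false.
(p6) alone gives p6 = true.
Now (NOT p6) is unsatisfied and unit — conflict.
Undo p3 and try p3 = false.
(NOT p1) alone gives p1 = false.
(NOT p6) alone gives p6 = false.
(p4) alone gives p4 = true.
Now (NOT p4) is unsatisfied and unit — conflict.
Both values of p3 lead to a conflict.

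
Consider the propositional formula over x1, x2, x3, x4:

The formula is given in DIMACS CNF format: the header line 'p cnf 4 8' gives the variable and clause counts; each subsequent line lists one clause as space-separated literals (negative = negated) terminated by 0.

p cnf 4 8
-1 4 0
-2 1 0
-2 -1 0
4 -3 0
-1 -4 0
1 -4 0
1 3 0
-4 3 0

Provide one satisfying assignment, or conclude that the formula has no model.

UNSATISFIABLE

Branch on x1: set x1 = False.
Unit clause (¬x2) forces x2 = False.
Unit clause (¬x4) forces x4 = False.
Unit clause (¬x3) forces x3 = False.
That conflicts with the unit clause (x3).
That branch fails; take x1 = True instead.
Unit clause (x4) forces x4 = True.
That conflicts with the unit clause (¬x4).
Neither x1 = True nor x1 = False works.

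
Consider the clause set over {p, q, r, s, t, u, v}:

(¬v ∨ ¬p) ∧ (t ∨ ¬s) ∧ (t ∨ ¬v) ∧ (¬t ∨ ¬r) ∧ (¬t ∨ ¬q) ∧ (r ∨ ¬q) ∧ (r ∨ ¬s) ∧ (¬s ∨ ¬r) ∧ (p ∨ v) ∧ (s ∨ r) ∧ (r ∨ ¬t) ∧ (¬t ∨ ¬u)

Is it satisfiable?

Yes

Case v = False:
Unit clause (p) forces p = True.
Case t = False:
Unit clause (¬s) forces s = False.
Unit clause (r) forces r = True.
Every clause is now satisfied; q, u are unconstrained.
A satisfying assignment: p: True,  q: True,  r: True,  s: False,  t: False,  u: False,  v: False.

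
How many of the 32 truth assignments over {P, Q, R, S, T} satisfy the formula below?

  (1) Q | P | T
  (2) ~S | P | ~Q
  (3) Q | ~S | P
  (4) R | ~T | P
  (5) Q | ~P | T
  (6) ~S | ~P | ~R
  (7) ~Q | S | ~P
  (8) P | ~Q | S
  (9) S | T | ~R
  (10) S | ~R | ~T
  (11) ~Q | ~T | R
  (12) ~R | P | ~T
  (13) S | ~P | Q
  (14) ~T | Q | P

There are 2^5 = 32 truth assignments over (P, Q, R, S, T).
Split on T. With T = 1, the clauses containing T are satisfied and ~T drops from the rest; 1 of the 2^4 = 16 assignments to the other variables satisfy what remains.
With T = 0, by the same count on the reduced clause set, 1 assignment works.
(One model: P=T, Q=F, R=F, S=T, T=T.)
Total: 1 + 1 = 2.

2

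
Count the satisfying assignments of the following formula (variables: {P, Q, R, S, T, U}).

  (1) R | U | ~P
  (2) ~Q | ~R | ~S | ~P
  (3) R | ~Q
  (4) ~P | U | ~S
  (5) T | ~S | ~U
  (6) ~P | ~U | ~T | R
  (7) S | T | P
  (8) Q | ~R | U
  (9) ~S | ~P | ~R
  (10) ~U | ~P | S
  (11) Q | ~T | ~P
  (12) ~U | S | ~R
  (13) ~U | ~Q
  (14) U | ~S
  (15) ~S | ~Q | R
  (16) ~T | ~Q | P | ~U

There are 2^6 = 64 truth assignments over (P, Q, R, S, T, U).
Split on R. With R = 1, the clauses containing R are satisfied and ~R drops from the rest; 4 of the 2^5 = 32 assignments to the other variables satisfy what remains.
With R = 0, by the same count on the reduced clause set, 3 assignments work.
Total: 4 + 3 = 7.

7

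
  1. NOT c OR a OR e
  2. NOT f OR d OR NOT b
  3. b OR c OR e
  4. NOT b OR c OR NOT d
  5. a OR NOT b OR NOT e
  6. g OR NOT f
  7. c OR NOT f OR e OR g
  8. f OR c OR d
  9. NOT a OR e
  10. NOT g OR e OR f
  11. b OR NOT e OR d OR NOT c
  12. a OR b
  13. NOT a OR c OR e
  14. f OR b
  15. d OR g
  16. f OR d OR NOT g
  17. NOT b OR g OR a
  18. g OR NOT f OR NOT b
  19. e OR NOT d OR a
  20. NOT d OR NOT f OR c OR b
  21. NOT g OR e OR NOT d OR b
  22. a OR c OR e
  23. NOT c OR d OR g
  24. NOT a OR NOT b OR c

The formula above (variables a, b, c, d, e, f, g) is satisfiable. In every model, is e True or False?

True

Suppose e = false.
(NOT a) alone gives a = false.
(NOT c) alone gives c = false.
Now (c) is unsatisfied and unit — conflict.
So every satisfying assignment has e = True.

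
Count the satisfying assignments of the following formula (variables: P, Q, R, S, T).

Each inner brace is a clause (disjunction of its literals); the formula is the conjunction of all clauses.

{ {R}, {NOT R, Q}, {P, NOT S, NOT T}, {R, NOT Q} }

7

There are 2^5 = 32 truth assignments over (P, Q, R, S, T).
Split on S. With S = true, the clauses containing S are satisfied and NOT S drops from the rest; 3 of the 2^4 = 16 assignments to the other variables satisfy what remains.
With S = false, by the same count on the reduced clause set, 4 assignments work.
(One model: P=F, Q=T, R=T, S=F, T=F.)
Total: 3 + 4 = 7.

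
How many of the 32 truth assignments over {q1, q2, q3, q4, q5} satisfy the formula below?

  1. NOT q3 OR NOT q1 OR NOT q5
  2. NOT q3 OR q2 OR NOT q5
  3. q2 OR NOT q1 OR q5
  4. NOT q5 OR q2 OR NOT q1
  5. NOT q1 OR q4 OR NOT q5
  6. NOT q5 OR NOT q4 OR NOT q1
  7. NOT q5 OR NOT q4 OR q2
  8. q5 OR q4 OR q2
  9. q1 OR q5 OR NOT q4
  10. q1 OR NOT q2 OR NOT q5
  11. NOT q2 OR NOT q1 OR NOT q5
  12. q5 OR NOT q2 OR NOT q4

5

There are 2^5 = 32 truth assignments over (q1, q2, q3, q4, q5).
Split on q3. With q3 = true, the clauses containing q3 are satisfied and NOT q3 drops from the rest; 2 of the 2^4 = 16 assignments to the other variables satisfy what remains.
With q3 = false, by the same count on the reduced clause set, 3 assignments work.
Total: 2 + 3 = 5.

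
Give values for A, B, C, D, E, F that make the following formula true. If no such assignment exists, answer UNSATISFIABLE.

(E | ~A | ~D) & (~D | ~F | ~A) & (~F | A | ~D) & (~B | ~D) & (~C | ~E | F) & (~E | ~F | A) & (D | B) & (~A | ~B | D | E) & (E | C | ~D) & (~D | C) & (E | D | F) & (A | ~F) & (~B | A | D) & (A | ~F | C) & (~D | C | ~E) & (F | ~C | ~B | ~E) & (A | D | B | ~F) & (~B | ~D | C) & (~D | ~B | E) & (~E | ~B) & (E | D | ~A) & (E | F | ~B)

Try B = 0.
Unit clause (D) forces D = 1.
Unit clause (C) forces C = 1.
Try E = 0.
Unit clause (~A) forces A = 0.
Unit clause (~F) forces F = 0.
Every clause now holds.

A ↦ 0, B ↦ 0, C ↦ 1, D ↦ 1, E ↦ 0, F ↦ 0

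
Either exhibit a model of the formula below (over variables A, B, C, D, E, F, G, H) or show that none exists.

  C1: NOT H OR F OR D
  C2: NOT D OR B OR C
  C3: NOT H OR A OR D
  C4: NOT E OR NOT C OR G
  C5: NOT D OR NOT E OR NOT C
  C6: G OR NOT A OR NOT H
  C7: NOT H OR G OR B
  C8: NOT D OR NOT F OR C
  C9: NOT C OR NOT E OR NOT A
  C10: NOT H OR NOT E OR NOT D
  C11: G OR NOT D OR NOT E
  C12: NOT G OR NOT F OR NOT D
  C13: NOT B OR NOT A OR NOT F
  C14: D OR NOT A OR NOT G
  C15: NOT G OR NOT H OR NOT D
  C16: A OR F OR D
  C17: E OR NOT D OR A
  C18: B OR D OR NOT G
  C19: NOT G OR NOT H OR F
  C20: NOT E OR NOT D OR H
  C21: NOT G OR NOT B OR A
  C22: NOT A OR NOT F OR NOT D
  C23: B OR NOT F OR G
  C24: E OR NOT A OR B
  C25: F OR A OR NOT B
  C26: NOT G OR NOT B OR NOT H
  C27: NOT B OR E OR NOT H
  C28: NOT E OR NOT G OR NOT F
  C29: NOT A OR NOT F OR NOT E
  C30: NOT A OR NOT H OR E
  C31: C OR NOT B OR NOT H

Branch on H: set H = false.
Branch on E: set E = true.
From the singleton clause (NOT D), D = false.
Branch on C: set C = false.
Branch on A: set A = true.
From the singleton clause (NOT G), G = false.
From the singleton clause (NOT F), F = false.
No clause remains; B is free.

A ↦ true, B ↦ false, C ↦ false, D ↦ false, E ↦ true, F ↦ false, G ↦ false, H ↦ false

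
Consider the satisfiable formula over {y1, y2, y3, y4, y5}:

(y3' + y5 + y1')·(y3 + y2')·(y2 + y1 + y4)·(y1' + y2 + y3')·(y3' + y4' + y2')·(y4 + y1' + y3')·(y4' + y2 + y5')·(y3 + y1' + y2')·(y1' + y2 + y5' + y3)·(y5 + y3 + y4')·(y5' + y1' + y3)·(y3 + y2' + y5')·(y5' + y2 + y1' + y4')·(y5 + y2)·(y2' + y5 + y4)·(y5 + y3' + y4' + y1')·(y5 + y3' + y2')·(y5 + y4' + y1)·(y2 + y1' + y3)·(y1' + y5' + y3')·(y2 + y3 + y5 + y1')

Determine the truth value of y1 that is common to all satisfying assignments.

False

Suppose y1 = 1.
Suppose y3 = 0.
(y2') alone gives y2 = 0.
That conflicts with the unit clause (y2).
Undo y3 and try y3 = 1.
(y5) alone gives y5 = 1.
That conflicts with the unit clause (y5').
Either choice for y3 ends in contradiction.
So every satisfying assignment has y1 = False.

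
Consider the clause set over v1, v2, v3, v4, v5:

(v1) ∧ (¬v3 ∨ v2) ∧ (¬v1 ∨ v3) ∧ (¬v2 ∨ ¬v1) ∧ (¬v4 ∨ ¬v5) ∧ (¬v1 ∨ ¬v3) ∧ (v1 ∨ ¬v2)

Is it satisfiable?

Unsatisfiable

From the singleton clause (v1), v1 = True.
From the singleton clause (v3), v3 = True.
Now (¬v3) is unsatisfied and unit — conflict.
No assignment satisfies every clause.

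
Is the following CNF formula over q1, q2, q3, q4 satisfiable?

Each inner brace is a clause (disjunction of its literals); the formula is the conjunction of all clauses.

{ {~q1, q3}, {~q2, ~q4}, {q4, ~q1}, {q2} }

Yes

The clause (q2) is unit, so q2 = 1.
The clause (~q4) is unit, so q4 = 0.
The clause (~q1) is unit, so q1 = 0.
Every clause is now satisfied; q3 is unconstrained.
A satisfying assignment: q1 ↦ 0, q2 ↦ 1, q3 ↦ 1, q4 ↦ 0.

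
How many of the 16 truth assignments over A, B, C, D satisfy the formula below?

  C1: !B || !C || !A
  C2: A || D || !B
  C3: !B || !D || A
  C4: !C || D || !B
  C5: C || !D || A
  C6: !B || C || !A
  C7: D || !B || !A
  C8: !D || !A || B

There are 2^4 = 16 truth assignments over (A, B, C, D).
Split on B. With B = true, the clauses containing B are satisfied and !B drops from the rest; 0 of the 2^3 = 8 assignments to the other variables satisfy what remains.
With B = false, by the same count on the reduced clause set, 5 assignments work.
Total: 0 + 5 = 5.

5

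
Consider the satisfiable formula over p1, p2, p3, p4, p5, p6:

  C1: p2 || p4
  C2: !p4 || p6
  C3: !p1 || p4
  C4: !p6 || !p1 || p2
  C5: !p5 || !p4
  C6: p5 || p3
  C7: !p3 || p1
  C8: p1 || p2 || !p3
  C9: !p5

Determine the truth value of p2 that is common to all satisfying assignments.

Suppose p2 = false.
From the singleton clause (p4), p4 = true.
From the singleton clause (p6), p6 = true.
From the singleton clause (!p1), p1 = false.
From the singleton clause (!p5), p5 = false.
From the singleton clause (p3), p3 = true.
Now (!p3) is unsatisfied and unit — conflict.
So every satisfying assignment has p2 = True.

True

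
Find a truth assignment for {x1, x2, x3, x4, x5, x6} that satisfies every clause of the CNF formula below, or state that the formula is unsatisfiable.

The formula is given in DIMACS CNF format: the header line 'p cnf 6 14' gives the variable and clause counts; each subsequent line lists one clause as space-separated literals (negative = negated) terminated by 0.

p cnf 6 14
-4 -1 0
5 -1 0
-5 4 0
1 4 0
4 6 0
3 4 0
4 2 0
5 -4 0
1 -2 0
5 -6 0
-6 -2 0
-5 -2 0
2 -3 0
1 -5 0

UNSATISFIABLE

Suppose x4 = False.
(¬x5) alone gives x5 = False.
(¬x1) alone gives x1 = False.
That conflicts with the unit clause (x1).
Undo x4 and try x4 = True.
(¬x1) alone gives x1 = False.
(x5) alone gives x5 = True.
That conflicts with the unit clause (¬x5).
Both values of x4 lead to a conflict.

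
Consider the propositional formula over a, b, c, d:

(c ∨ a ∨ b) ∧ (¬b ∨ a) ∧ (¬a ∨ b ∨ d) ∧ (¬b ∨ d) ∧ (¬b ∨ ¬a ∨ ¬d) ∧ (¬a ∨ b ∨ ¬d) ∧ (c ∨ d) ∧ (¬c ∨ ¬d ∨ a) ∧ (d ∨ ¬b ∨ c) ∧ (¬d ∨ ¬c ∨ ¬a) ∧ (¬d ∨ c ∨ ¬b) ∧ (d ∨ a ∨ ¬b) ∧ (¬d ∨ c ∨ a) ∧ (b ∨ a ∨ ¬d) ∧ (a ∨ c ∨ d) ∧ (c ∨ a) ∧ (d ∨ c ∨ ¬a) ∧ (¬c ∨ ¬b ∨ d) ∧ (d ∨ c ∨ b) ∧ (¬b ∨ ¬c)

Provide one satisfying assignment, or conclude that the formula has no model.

a=False; b=False; c=True; d=False

Branch on b: set b = False.
Branch on c: set c = True.
Branch on a: set a = False.
From the singleton clause (¬d), d = False.
All clauses are satisfied.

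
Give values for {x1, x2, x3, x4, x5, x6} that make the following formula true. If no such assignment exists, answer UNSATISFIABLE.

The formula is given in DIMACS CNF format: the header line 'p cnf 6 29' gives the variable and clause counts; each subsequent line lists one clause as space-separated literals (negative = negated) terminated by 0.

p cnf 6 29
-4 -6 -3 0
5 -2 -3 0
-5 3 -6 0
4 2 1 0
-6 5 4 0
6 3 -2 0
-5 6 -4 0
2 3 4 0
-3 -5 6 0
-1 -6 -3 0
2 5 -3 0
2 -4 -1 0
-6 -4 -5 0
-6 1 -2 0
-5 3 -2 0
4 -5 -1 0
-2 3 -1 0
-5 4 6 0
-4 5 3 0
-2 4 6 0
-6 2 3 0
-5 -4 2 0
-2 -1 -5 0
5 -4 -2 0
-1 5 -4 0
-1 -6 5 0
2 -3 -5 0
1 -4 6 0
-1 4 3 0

UNSATISFIABLE

Case x4 = False:
Case x2 = True:
The clause (x6) is unit, so x6 = True.
The clause (x5) is unit, so x5 = True.
The clause (x3) is unit, so x3 = True.
The clause (¬x1) is unit, so x1 = False.
But (x1) is also a unit clause — contradiction.
Backtrack on x2: now try x2 = False.
The clause (x1) is unit, so x1 = True.
The clause (x3) is unit, so x3 = True.
The clause (¬x6) is unit, so x6 = False.
The clause (¬x5) is unit, so x5 = False.
But (x5) is also a unit clause — contradiction.
Both values of x2 lead to a conflict.
Backtrack on x4: now try x4 = True.
Case x6 = False:
The clause (¬x5) is unit, so x5 = False.
The clause (x3) is unit, so x3 = True.
The clause (¬x2) is unit, so x2 = False.
But (x2) is also a unit clause — contradiction.
Backtrack on x6: now try x6 = True.
The clause (¬x3) is unit, so x3 = False.
The clause (¬x5) is unit, so x5 = False.
But (x5) is also a unit clause — contradiction.
Both values of x6 lead to a conflict.
Both values of x4 lead to a conflict.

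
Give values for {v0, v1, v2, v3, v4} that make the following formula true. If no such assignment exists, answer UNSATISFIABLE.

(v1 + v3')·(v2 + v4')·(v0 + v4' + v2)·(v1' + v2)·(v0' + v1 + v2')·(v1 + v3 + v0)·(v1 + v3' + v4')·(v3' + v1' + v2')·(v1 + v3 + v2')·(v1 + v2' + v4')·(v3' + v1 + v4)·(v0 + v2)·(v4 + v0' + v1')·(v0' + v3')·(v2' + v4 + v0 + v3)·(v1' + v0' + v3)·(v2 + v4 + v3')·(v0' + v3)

v0: 0; v1: 1; v2: 1; v3: 0; v4: 1

Suppose v1 = 1.
Unit clause (v2) forces v2 = 1.
Unit clause (v3') forces v3 = 0.
Unit clause (v0') forces v0 = 0.
Unit clause (v4) forces v4 = 1.
This assignment satisfies each clause.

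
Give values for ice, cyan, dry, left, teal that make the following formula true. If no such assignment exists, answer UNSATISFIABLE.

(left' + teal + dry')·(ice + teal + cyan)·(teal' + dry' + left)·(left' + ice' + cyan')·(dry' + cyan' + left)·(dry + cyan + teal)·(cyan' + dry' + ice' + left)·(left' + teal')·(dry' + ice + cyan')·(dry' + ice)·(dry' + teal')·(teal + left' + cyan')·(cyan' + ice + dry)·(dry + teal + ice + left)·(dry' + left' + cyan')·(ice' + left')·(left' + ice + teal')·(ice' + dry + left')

Suppose left = 0.
Suppose teal = 0.
Suppose ice = 1.
Suppose dry = 0.
From the singleton clause (cyan), cyan = 1.
Every clause now holds.

ice: 1, cyan: 1, dry: 0, left: 0, teal: 0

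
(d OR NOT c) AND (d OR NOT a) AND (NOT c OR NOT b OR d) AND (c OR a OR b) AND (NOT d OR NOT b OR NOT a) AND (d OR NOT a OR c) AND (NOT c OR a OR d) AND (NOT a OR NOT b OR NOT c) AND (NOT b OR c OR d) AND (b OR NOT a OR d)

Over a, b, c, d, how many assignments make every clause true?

There are 2^4 = 16 truth assignments over (a, b, c, d).
Check each against the 10 clauses (columns in the order a, b, c, d):
  F F F F  ✗ fails (c OR a OR b)
  F F F T  ✗ fails (c OR a OR b)
  F F T F  ✗ fails (d OR NOT c)
  F F T T  ✓ satisfies all
  F T F F  ✗ fails (NOT b OR c OR d)
  F T F T  ✓ satisfies all
  F T T F  ✗ fails (d OR NOT c)
  F T T T  ✓ satisfies all
  T F F F  ✗ fails (d OR NOT a)
  T F F T  ✓ satisfies all
  T F T F  ✗ fails (d OR NOT c)
  T F T T  ✓ satisfies all
  T T F F  ✗ fails (d OR NOT a)
  T T F T  ✗ fails (NOT d OR NOT b OR NOT a)
  T T T F  ✗ fails (d OR NOT c)
  T T T T  ✗ fails (NOT d OR NOT b OR NOT a)
5 of the 16 rows are models.

5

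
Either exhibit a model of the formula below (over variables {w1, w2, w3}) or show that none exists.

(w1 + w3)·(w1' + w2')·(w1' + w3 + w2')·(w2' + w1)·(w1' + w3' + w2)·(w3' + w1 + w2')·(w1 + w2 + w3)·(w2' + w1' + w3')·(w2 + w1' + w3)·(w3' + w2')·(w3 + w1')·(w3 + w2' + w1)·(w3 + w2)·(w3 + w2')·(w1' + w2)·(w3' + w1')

w1 ↦ 0, w2 ↦ 0, w3 ↦ 1

Branch on w1: set w1 = 0.
(w3) alone gives w3 = 1.
(w2') alone gives w2 = 0.
This assignment satisfies each clause.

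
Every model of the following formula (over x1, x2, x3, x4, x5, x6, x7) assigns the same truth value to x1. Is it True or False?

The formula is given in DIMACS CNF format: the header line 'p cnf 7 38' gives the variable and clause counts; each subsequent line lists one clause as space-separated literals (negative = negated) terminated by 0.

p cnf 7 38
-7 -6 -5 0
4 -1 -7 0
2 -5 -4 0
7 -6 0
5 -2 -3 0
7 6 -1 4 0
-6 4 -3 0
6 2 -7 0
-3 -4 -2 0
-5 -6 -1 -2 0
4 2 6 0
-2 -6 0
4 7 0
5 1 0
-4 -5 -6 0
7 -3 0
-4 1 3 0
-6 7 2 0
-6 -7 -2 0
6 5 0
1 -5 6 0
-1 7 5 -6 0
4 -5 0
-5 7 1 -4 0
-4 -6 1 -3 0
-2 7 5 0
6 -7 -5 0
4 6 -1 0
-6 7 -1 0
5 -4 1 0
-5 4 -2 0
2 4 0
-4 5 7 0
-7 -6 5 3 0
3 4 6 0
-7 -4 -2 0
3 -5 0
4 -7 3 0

Suppose x1 = False.
The clause (x5) is unit, so x5 = True.
The clause (x6) is unit, so x6 = True.
The clause (¬x7) is unit, so x7 = False.
But (x7) is also a unit clause — contradiction.
So every satisfying assignment has x1 = True.

True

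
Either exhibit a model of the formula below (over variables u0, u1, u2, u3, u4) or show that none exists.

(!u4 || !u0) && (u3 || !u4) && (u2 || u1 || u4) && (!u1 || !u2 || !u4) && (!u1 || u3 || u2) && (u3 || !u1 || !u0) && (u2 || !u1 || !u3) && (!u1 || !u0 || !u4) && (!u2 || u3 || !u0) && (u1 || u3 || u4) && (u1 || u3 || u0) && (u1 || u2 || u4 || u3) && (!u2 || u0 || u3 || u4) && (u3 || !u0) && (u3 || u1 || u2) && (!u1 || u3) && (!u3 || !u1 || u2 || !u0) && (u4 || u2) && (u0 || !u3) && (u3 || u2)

Suppose u4 = false.
(u2) alone gives u2 = true.
Suppose u3 = true.
(u0) alone gives u0 = true.
Every clause is now satisfied; u1 is unconstrained.

u0=true,  u1=true,  u2=true,  u3=true,  u4=false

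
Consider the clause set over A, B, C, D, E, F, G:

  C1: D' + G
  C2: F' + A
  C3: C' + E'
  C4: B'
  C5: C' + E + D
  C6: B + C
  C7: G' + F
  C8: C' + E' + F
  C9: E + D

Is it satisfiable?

The clause (B') is unit, so B = 0.
The clause (C) is unit, so C = 1.
The clause (E') is unit, so E = 0.
The clause (D) is unit, so D = 1.
The clause (G) is unit, so G = 1.
The clause (F) is unit, so F = 1.
The clause (A) is unit, so A = 1.
Every clause now holds.
A satisfying assignment: A=1, B=0, C=1, D=1, E=0, F=1, G=1.

Satisfiable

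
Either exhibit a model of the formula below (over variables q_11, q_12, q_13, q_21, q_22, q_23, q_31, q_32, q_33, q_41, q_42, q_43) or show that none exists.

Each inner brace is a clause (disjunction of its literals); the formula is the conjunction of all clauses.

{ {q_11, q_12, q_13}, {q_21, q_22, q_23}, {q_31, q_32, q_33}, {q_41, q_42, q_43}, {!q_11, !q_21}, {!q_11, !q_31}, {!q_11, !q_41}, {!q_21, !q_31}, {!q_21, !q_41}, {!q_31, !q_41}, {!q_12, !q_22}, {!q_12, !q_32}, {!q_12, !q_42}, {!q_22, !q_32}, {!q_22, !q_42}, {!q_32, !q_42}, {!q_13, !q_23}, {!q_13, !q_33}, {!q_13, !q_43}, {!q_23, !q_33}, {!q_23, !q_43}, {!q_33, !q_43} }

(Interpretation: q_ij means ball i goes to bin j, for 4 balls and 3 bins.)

Try q_11 = false.
Try q_12 = true.
From the singleton clause (!q_22), q_22 = false.
From the singleton clause (!q_32), q_32 = false.
From the singleton clause (!q_42), q_42 = false.
Try q_21 = true.
From the singleton clause (!q_31), q_31 = false.
From the singleton clause (q_33), q_33 = true.
From the singleton clause (!q_41), q_41 = false.
From the singleton clause (q_43), q_43 = true.
That conflicts with the unit clause (!q_43).
Undo q_21 and try q_21 = false.
From the singleton clause (q_23), q_23 = true.
From the singleton clause (!q_13), q_13 = false.
From the singleton clause (!q_33), q_33 = false.
From the singleton clause (q_31), q_31 = true.
From the singleton clause (!q_41), q_41 = false.
From the singleton clause (q_43), q_43 = true.
That conflicts with the unit clause (!q_43).
Both values of q_21 lead to a conflict.
Undo q_12 and try q_12 = false.
From the singleton clause (q_13), q_13 = true.
From the singleton clause (!q_23), q_23 = false.
From the singleton clause (!q_33), q_33 = false.
From the singleton clause (!q_43), q_43 = false.
Try q_21 = true.
From the singleton clause (!q_31), q_31 = false.
From the singleton clause (q_32), q_32 = true.
From the singleton clause (!q_41), q_41 = false.
From the singleton clause (q_42), q_42 = true.
That conflicts with the unit clause (!q_42).
Undo q_21 and try q_21 = false.
From the singleton clause (q_22), q_22 = true.
From the singleton clause (!q_32), q_32 = false.
From the singleton clause (q_31), q_31 = true.
From the singleton clause (!q_41), q_41 = false.
From the singleton clause (q_42), q_42 = true.
That conflicts with the unit clause (!q_42).
Both values of q_21 lead to a conflict.
Both values of q_12 lead to a conflict.
Undo q_11 and try q_11 = true.
From the singleton clause (!q_21), q_21 = false.
From the singleton clause (!q_31), q_31 = false.
From the singleton clause (!q_41), q_41 = false.
Try q_22 = true.
From the singleton clause (!q_12), q_12 = false.
From the singleton clause (!q_32), q_32 = false.
From the singleton clause (q_33), q_33 = true.
From the singleton clause (!q_42), q_42 = false.
From the singleton clause (q_43), q_43 = true.
That conflicts with the unit clause (!q_43).
Undo q_22 and try q_22 = false.
From the singleton clause (q_23), q_23 = true.
From the singleton clause (!q_13), q_13 = false.
From the singleton clause (!q_33), q_33 = false.
From the singleton clause (q_32), q_32 = true.
From the singleton clause (!q_12), q_12 = false.
From the singleton clause (!q_42), q_42 = false.
From the singleton clause (q_43), q_43 = true.
That conflicts with the unit clause (!q_43).
Both values of q_22 lead to a conflict.
Both values of q_11 lead to a conflict.

UNSATISFIABLE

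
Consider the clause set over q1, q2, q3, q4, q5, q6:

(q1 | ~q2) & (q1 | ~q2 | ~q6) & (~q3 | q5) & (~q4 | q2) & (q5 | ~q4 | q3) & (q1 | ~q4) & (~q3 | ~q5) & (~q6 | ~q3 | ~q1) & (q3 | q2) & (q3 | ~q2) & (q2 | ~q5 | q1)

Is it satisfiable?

No

Try q1 = 1.
Try q3 = 0.
From the singleton clause (q2), q2 = 1.
Now (~q2) is unsatisfied and unit — conflict.
Undo q3 and try q3 = 1.
From the singleton clause (q5), q5 = 1.
Now (~q5) is unsatisfied and unit — conflict.
Both values of q3 lead to a conflict.
Undo q1 and try q1 = 0.
From the singleton clause (~q2), q2 = 0.
From the singleton clause (~q4), q4 = 0.
From the singleton clause (q3), q3 = 1.
From the singleton clause (q5), q5 = 1.
Now (~q5) is unsatisfied and unit — conflict.
Both values of q1 lead to a conflict.
No assignment satisfies every clause.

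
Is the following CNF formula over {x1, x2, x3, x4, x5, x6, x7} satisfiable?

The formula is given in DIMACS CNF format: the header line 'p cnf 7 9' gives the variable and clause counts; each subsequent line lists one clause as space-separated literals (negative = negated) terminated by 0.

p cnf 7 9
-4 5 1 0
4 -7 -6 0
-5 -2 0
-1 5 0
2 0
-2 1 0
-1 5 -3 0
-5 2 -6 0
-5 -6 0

The clause (x2) is unit, so x2 = True.
The clause (¬x5) is unit, so x5 = False.
The clause (¬x1) is unit, so x1 = False.
That conflicts with the unit clause (x1).
No assignment satisfies every clause.

No, unsatisfiable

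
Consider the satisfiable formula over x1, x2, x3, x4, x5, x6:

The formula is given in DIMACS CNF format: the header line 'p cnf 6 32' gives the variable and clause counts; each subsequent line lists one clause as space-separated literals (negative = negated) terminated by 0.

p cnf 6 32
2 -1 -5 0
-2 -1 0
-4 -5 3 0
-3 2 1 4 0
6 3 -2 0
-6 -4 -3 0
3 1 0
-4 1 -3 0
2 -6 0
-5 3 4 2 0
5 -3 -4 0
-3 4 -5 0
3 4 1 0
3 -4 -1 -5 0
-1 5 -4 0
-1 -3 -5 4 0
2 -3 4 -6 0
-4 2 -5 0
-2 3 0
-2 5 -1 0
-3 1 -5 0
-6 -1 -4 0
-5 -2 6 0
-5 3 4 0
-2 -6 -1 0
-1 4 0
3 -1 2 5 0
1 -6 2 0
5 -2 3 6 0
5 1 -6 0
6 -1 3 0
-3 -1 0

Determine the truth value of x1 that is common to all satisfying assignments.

False

Suppose x1 = True.
The clause (¬x2) is unit, so x2 = False.
The clause (¬x5) is unit, so x5 = False.
The clause (¬x6) is unit, so x6 = False.
The clause (¬x4) is unit, so x4 = False.
But (x4) is also a unit clause — contradiction.
So every satisfying assignment has x1 = False.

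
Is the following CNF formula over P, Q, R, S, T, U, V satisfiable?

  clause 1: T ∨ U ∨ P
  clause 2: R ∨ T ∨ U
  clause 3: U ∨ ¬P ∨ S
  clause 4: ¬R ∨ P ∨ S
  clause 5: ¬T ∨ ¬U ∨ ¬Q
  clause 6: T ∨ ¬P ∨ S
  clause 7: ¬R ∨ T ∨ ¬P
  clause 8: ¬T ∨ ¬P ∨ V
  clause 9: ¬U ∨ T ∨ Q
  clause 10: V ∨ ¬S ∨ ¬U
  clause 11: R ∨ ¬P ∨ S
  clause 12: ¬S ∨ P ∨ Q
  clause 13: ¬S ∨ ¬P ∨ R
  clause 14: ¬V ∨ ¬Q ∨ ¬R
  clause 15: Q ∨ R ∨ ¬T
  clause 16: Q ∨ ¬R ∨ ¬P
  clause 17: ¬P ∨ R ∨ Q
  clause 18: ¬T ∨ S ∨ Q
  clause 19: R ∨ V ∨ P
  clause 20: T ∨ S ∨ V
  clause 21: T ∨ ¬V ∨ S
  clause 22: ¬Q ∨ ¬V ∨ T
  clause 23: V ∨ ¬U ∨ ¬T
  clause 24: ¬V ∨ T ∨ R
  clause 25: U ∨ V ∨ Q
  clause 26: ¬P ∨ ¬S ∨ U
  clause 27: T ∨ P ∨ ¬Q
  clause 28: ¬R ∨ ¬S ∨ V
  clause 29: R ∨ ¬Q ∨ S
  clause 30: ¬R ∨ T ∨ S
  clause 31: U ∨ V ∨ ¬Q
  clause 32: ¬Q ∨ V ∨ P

Case T = True:
Case U = False:
Case P = False:
Case R = False:
Unit clause (Q) forces Q = True.
Unit clause (V) forces V = True.
Unit clause (S) forces S = True.
All clauses are satisfied.
A satisfying assignment: P=False, Q=True, R=False, S=True, T=True, U=False, V=True.

Yes, satisfiable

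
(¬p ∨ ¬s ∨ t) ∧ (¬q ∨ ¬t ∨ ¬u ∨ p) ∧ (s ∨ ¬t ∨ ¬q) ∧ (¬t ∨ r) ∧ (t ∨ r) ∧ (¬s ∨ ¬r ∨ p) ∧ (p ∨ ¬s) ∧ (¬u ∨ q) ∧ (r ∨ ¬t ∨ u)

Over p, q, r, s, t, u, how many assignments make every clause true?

11

There are 2^6 = 64 truth assignments over (p, q, r, s, t, u).
Split on r. With r = True, the clauses containing r are satisfied and ¬r drops from the rest; 11 of the 2^5 = 32 assignments to the other variables satisfy what remains.
With r = False, by the same count on the reduced clause set, 0 assignments work.
(One model: p=F, q=F, r=T, s=F, t=F, u=F.)
Total: 11 + 0 = 11.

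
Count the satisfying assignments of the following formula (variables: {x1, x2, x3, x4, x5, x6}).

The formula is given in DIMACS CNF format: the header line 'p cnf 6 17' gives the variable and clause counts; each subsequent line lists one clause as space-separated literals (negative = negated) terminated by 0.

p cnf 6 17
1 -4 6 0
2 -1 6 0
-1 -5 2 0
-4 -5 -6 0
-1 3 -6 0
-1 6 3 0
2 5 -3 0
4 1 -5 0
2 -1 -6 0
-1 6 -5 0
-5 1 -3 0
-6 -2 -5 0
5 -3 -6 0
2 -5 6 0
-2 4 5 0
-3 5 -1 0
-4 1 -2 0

There are 2^6 = 64 truth assignments over (x1, x2, x3, x4, x5, x6).
Split on x3. With x3 = True, the clauses containing x3 are satisfied and ¬x3 drops from the rest; 0 of the 2^5 = 32 assignments to the other variables satisfy what remains.
With x3 = False, by the same count on the reduced clause set, 3 assignments work.
(One model: x1=F, x2=F, x3=F, x4=F, x5=F, x6=F.)
Total: 0 + 3 = 3.

3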